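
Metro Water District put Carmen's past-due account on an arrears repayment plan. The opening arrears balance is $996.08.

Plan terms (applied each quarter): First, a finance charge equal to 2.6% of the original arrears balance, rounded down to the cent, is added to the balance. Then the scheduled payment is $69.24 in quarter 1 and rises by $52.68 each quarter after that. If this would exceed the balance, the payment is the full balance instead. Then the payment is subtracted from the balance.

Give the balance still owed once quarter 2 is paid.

Quarter 1: $996.08 +$25.89 interest = $1,021.97; pay $69.24 → $952.73
Quarter 2: $952.73 +$25.89 interest = $978.62; pay $121.92 → $856.70

$856.70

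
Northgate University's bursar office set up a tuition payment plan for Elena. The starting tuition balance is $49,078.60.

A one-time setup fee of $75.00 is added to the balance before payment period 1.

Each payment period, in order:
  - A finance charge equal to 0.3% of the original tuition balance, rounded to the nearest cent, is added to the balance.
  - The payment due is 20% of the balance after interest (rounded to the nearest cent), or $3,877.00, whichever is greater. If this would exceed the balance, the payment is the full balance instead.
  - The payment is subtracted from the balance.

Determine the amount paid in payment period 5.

$4,125.66

Payment period 1: opening $49,153.60; interest $147.24 → $49,300.84; payment $9,860.17; balance $39,440.67
Payment period 2: opening $39,440.67; interest $147.24 → $39,587.91; payment $7,917.58; balance $31,670.33
Payment period 3: opening $31,670.33; interest $147.24 → $31,817.57; payment $6,363.51; balance $25,454.06
Payment period 4: opening $25,454.06; interest $147.24 → $25,601.30; payment $5,120.26; balance $20,481.04
Payment period 5: opening $20,481.04; interest $147.24 → $20,628.28; payment $4,125.66; balance $16,502.62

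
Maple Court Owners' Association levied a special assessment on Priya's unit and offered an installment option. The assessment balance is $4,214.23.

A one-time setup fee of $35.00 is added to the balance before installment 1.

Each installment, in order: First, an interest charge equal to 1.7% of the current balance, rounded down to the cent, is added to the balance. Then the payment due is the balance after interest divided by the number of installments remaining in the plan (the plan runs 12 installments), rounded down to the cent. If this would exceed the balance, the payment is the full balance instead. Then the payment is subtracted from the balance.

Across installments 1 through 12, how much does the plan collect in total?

Installment 1: opening $4,249.23; interest $72.23 → $4,321.46; payment $360.12; balance $3,961.34
Installment 2: opening $3,961.34; interest $67.34 → $4,028.68; payment $366.24; balance $3,662.44
Installment 3: opening $3,662.44; interest $62.26 → $3,724.70; payment $372.47; balance $3,352.23
Installment 4: opening $3,352.23; interest $56.98 → $3,409.21; payment $378.80; balance $3,030.41
Installment 5: opening $3,030.41; interest $51.51 → $3,081.92; payment $385.24; balance $2,696.68
Installment 6: opening $2,696.68; interest $45.84 → $2,742.52; payment $391.78; balance $2,350.74
Installment 7: opening $2,350.74; interest $39.96 → $2,390.70; payment $398.45; balance $1,992.25
Installment 8: opening $1,992.25; interest $33.86 → $2,026.11; payment $405.22; balance $1,620.89
Installment 9: opening $1,620.89; interest $27.55 → $1,648.44; payment $412.11; balance $1,236.33
Installment 10: opening $1,236.33; interest $21.01 → $1,257.34; payment $419.11; balance $838.23
Installment 11: opening $838.23; interest $14.24 → $852.47; payment $426.23; balance $426.24
Installment 12: opening $426.24; interest $7.24 → $433.48; payment $433.48; balance $0.00
Total paid: $4,749.25

$4,749.25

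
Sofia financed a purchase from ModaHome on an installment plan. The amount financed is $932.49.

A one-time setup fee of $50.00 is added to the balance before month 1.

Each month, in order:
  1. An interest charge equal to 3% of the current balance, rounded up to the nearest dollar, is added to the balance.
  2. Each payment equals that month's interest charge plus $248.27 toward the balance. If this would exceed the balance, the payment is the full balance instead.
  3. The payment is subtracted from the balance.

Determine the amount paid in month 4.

$245.68

Month 1: opening $982.49; interest $30.00 → $1,012.49; payment $278.27; balance $734.22
Month 2: opening $734.22; interest $23.00 → $757.22; payment $271.27; balance $485.95
Month 3: opening $485.95; interest $15.00 → $500.95; payment $263.27; balance $237.68
Month 4: opening $237.68; interest $8.00 → $245.68; payment $245.68; balance $0.00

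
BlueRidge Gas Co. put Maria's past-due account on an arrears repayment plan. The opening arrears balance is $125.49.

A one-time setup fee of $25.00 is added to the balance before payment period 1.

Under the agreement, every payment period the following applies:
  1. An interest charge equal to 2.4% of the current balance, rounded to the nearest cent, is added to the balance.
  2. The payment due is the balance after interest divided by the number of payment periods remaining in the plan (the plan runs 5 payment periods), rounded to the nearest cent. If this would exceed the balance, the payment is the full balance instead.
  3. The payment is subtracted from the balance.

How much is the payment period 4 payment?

$33.09

Payment period 1: $150.49 +$3.61 interest = $154.10; pay $30.82 → $123.28
Payment period 2: $123.28 +$2.96 interest = $126.24; pay $31.56 → $94.68
Payment period 3: $94.68 +$2.27 interest = $96.95; pay $32.32 → $64.63
Payment period 4: $64.63 +$1.55 interest = $66.18; pay $33.09 → $33.09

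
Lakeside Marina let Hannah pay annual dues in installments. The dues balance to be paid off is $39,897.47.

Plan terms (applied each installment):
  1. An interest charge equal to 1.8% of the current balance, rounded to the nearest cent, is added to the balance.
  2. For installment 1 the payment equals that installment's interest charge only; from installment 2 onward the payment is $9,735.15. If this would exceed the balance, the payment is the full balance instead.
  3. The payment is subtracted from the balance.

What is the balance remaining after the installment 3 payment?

Installment 1: opening $39,897.47; interest $718.15 → $40,615.62; payment $718.15; balance $39,897.47
Installment 2: opening $39,897.47; interest $718.15 → $40,615.62; payment $9,735.15; balance $30,880.47
Installment 3: opening $30,880.47; interest $555.85 → $31,436.32; payment $9,735.15; balance $21,701.17

$21,701.17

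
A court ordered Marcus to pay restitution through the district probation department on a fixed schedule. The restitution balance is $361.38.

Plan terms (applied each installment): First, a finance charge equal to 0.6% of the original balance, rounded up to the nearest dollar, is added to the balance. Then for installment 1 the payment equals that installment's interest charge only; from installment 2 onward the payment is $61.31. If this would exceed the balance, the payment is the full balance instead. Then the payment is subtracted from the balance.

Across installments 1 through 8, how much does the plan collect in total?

$385.38

Installment 1: $361.38 +$3.00 interest = $364.38; pay $3.00 → $361.38
Installment 2: $361.38 +$3.00 interest = $364.38; pay $61.31 → $303.07
Installment 3: $303.07 +$3.00 interest = $306.07; pay $61.31 → $244.76
Installment 4: $244.76 +$3.00 interest = $247.76; pay $61.31 → $186.45
Installment 5: $186.45 +$3.00 interest = $189.45; pay $61.31 → $128.14
Installment 6: $128.14 +$3.00 interest = $131.14; pay $61.31 → $69.83
Installment 7: $69.83 +$3.00 interest = $72.83; pay $61.31 → $11.52
Installment 8: $11.52 +$3.00 interest = $14.52; pay $14.52 → $0.00
Total paid: $385.38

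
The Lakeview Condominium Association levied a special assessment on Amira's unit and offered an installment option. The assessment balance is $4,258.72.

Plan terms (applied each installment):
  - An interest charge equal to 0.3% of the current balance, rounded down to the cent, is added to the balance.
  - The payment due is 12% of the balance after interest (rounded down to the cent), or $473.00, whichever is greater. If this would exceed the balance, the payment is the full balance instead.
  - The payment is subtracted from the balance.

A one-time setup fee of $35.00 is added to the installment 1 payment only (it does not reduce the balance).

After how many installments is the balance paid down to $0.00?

Installment 1: $4,258.72 +$12.77 interest = $4,271.49; pay $512.57 (+ $35.00 fee) → $3,758.92
Installment 2: $3,758.92 +$11.27 interest = $3,770.19; pay $473.00 → $3,297.19
Installment 3: $3,297.19 +$9.89 interest = $3,307.08; pay $473.00 → $2,834.08
Installment 4: $2,834.08 +$8.50 interest = $2,842.58; pay $473.00 → $2,369.58
Installment 5: $2,369.58 +$7.10 interest = $2,376.68; pay $473.00 → $1,903.68
Installment 6: $1,903.68 +$5.71 interest = $1,909.39; pay $473.00 → $1,436.39
Installment 7: $1,436.39 +$4.30 interest = $1,440.69; pay $473.00 → $967.69
Installment 8: $967.69 +$2.90 interest = $970.59; pay $473.00 → $497.59
Installment 9: $497.59 +$1.49 interest = $499.08; pay $473.00 → $26.08
Installment 10: $26.08 +$0.07 interest = $26.15; pay $26.15 → $0.00
Balance reaches $0.00 in installment 10.

10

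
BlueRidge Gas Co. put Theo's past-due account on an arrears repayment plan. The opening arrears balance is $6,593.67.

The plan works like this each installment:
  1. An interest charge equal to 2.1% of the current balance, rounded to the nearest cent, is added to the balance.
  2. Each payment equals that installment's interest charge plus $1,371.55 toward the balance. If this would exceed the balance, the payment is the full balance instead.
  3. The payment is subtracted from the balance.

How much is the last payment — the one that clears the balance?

# | Opening | Interest | Payment | End bal
1 | $6,593.67 | $138.47 | $1,510.02 | $5,222.12
2 | $5,222.12 | $109.66 | $1,481.21 | $3,850.57
3 | $3,850.57 | $80.86 | $1,452.41 | $2,479.02
4 | $2,479.02 | $52.06 | $1,423.61 | $1,107.47
5 | $1,107.47 | $23.26 | $1,130.73 | $0.00

$1,130.73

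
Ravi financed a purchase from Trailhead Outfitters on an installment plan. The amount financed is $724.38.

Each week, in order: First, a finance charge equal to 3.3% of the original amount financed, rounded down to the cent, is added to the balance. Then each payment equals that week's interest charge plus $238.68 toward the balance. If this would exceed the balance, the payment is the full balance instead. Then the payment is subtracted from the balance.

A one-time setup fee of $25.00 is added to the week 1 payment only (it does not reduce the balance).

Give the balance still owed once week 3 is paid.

$8.34

# | Opening | Interest | Payment | Fee | End bal
1 | $724.38 | $23.90 | $262.58 | $25.00 | $485.70
2 | $485.70 | $23.90 | $262.58 | — | $247.02
3 | $247.02 | $23.90 | $262.58 | — | $8.34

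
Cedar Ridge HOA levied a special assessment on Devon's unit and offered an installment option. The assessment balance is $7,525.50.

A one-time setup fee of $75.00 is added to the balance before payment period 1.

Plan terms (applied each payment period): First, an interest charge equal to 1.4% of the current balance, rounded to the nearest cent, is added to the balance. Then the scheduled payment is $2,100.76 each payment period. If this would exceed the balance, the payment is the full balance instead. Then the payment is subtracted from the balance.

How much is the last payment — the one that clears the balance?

# | Opening | Interest | Payment | End bal
1 | $7,600.50 | $106.41 | $2,100.76 | $5,606.15
2 | $5,606.15 | $78.49 | $2,100.76 | $3,583.88
3 | $3,583.88 | $50.17 | $2,100.76 | $1,533.29
4 | $1,533.29 | $21.47 | $1,554.76 | $0.00

$1,554.76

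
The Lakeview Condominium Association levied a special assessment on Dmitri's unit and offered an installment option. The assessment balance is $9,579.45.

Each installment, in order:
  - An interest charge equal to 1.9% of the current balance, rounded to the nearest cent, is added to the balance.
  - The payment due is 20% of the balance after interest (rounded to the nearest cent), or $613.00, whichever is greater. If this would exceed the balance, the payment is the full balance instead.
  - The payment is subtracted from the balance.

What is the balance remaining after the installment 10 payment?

$508.48

# | Opening | Interest | Payment | End bal
1 | $9,579.45 | $182.01 | $1,952.29 | $7,809.17
2 | $7,809.17 | $148.37 | $1,591.51 | $6,366.03
3 | $6,366.03 | $120.95 | $1,297.40 | $5,189.58
4 | $5,189.58 | $98.60 | $1,057.64 | $4,230.54
5 | $4,230.54 | $80.38 | $862.18 | $3,448.74
6 | $3,448.74 | $65.53 | $702.85 | $2,811.42
7 | $2,811.42 | $53.42 | $613.00 | $2,251.84
8 | $2,251.84 | $42.78 | $613.00 | $1,681.62
9 | $1,681.62 | $31.95 | $613.00 | $1,100.57
10 | $1,100.57 | $20.91 | $613.00 | $508.48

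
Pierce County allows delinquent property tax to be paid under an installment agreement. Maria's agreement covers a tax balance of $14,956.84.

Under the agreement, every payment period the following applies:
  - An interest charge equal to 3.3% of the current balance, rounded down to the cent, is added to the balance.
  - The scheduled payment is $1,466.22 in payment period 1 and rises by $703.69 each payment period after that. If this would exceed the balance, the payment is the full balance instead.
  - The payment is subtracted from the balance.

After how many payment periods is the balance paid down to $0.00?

6

# | Opening | Interest | Payment | End bal
1 | $14,956.84 | $493.57 | $1,466.22 | $13,984.19
2 | $13,984.19 | $461.47 | $2,169.91 | $12,275.75
3 | $12,275.75 | $405.09 | $2,873.60 | $9,807.24
4 | $9,807.24 | $323.63 | $3,577.29 | $6,553.58
5 | $6,553.58 | $216.26 | $4,280.98 | $2,488.86
6 | $2,488.86 | $82.13 | $2,570.99 | $0.00
Balance reaches $0.00 in payment period 6.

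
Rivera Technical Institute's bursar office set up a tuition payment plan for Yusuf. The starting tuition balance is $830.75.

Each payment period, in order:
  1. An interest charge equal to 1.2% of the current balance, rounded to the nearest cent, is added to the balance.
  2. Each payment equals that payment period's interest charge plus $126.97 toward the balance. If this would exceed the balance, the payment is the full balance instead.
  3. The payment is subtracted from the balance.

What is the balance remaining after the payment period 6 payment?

# | Opening | Interest | Payment | End bal
1 | $830.75 | $9.97 | $136.94 | $703.78
2 | $703.78 | $8.45 | $135.42 | $576.81
3 | $576.81 | $6.92 | $133.89 | $449.84
4 | $449.84 | $5.40 | $132.37 | $322.87
5 | $322.87 | $3.87 | $130.84 | $195.90
6 | $195.90 | $2.35 | $129.32 | $68.93

$68.93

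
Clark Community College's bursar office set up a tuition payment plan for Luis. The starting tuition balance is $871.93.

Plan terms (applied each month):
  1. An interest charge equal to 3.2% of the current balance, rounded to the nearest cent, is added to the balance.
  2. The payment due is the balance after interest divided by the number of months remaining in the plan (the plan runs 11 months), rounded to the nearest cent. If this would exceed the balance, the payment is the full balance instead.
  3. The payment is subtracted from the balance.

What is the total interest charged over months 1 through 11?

$186.63

# | Opening | Interest | Payment | End bal
1 | $871.93 | $27.90 | $81.80 | $818.03
2 | $818.03 | $26.18 | $84.42 | $759.79
3 | $759.79 | $24.31 | $87.12 | $696.98
4 | $696.98 | $22.30 | $89.91 | $629.37
5 | $629.37 | $20.14 | $92.79 | $556.72
6 | $556.72 | $17.82 | $95.76 | $478.78
7 | $478.78 | $15.32 | $98.82 | $395.28
8 | $395.28 | $12.65 | $101.98 | $305.95
9 | $305.95 | $9.79 | $105.25 | $210.49
10 | $210.49 | $6.74 | $108.62 | $108.61
11 | $108.61 | $3.48 | $112.09 | $0.00
Total interest: $27.90 + $26.18 + $24.31 + $22.30 + $20.14 + $17.82 + $15.32 + $12.65 + $9.79 + $6.74 + $3.48 = $186.63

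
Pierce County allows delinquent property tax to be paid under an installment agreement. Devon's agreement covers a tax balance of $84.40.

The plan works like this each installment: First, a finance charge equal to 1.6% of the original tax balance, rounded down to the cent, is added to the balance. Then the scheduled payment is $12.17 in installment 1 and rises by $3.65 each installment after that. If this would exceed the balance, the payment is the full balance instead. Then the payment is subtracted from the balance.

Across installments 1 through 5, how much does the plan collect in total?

$91.15

Installment 1: $84.40 +$1.35 interest = $85.75; pay $12.17 → $73.58
Installment 2: $73.58 +$1.35 interest = $74.93; pay $15.82 → $59.11
Installment 3: $59.11 +$1.35 interest = $60.46; pay $19.47 → $40.99
Installment 4: $40.99 +$1.35 interest = $42.34; pay $23.12 → $19.22
Installment 5: $19.22 +$1.35 interest = $20.57; pay $20.57 → $0.00
Total paid: $91.15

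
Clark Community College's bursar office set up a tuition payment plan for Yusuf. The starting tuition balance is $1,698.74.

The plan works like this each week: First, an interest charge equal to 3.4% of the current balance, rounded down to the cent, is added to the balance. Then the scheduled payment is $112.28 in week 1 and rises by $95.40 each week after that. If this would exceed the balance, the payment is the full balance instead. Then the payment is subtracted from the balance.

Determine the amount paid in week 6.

# | Opening | Interest | Payment | End bal
1 | $1,698.74 | $57.75 | $112.28 | $1,644.21
2 | $1,644.21 | $55.90 | $207.68 | $1,492.43
3 | $1,492.43 | $50.74 | $303.08 | $1,240.09
4 | $1,240.09 | $42.16 | $398.48 | $883.77
5 | $883.77 | $30.04 | $493.88 | $419.93
6 | $419.93 | $14.27 | $434.20 | $0.00

$434.20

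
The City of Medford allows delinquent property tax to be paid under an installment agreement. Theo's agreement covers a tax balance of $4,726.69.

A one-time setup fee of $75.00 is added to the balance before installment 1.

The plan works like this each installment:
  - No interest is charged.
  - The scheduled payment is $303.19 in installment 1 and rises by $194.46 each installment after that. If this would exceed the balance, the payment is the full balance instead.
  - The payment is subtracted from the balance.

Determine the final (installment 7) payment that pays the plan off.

# | Opening | Payment | End bal
1 | $4,801.69 | $303.19 | $4,498.50
2 | $4,498.50 | $497.65 | $4,000.85
3 | $4,000.85 | $692.11 | $3,308.74
4 | $3,308.74 | $886.57 | $2,422.17
5 | $2,422.17 | $1,081.03 | $1,341.14
6 | $1,341.14 | $1,275.49 | $65.65
7 | $65.65 | $65.65 | $0.00

$65.65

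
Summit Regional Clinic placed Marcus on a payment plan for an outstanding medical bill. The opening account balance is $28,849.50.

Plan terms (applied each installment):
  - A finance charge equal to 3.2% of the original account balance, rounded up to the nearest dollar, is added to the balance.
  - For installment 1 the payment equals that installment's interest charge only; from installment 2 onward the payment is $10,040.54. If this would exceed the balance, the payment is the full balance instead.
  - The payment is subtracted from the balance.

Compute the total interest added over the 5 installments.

$4,620.00

Installment 1: opening $28,849.50; interest $924.00 → $29,773.50; payment $924.00; balance $28,849.50
Installment 2: opening $28,849.50; interest $924.00 → $29,773.50; payment $10,040.54; balance $19,732.96
Installment 3: opening $19,732.96; interest $924.00 → $20,656.96; payment $10,040.54; balance $10,616.42
Installment 4: opening $10,616.42; interest $924.00 → $11,540.42; payment $10,040.54; balance $1,499.88
Installment 5: opening $1,499.88; interest $924.00 → $2,423.88; payment $2,423.88; balance $0.00
Total interest: $924.00 + $924.00 + $924.00 + $924.00 + $924.00 = $4,620.00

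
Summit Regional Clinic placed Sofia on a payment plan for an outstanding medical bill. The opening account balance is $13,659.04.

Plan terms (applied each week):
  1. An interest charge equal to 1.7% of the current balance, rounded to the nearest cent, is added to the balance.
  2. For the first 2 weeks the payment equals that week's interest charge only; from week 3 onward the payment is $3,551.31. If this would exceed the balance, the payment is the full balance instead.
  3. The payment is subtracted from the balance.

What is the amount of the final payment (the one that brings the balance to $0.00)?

$40.89

# | Opening | Interest | Payment | End bal
1 | $13,659.04 | $232.20 | $232.20 | $13,659.04
2 | $13,659.04 | $232.20 | $232.20 | $13,659.04
3 | $13,659.04 | $232.20 | $3,551.31 | $10,339.93
4 | $10,339.93 | $175.78 | $3,551.31 | $6,964.40
5 | $6,964.40 | $118.39 | $3,551.31 | $3,531.48
6 | $3,531.48 | $60.04 | $3,551.31 | $40.21
7 | $40.21 | $0.68 | $40.89 | $0.00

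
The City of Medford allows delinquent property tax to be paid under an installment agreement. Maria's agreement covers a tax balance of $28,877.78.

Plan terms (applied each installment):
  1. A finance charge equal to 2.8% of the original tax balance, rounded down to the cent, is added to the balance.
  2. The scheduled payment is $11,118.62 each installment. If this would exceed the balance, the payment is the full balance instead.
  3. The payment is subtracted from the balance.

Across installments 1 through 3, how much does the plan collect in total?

Installment 1: $28,877.78 +$808.57 interest = $29,686.35; pay $11,118.62 → $18,567.73
Installment 2: $18,567.73 +$808.57 interest = $19,376.30; pay $11,118.62 → $8,257.68
Installment 3: $8,257.68 +$808.57 interest = $9,066.25; pay $9,066.25 → $0.00
Total paid: $31,303.49

$31,303.49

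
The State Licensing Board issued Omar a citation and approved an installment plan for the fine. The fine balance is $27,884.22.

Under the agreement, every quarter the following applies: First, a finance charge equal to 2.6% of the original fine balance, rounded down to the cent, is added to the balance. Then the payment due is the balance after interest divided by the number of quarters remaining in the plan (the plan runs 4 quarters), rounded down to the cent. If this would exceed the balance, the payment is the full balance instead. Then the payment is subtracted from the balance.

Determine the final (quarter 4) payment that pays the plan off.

$8,481.43

# | Opening | Interest | Payment | End bal
1 | $27,884.22 | $724.98 | $7,152.30 | $21,456.90
2 | $21,456.90 | $724.98 | $7,393.96 | $14,787.92
3 | $14,787.92 | $724.98 | $7,756.45 | $7,756.45
4 | $7,756.45 | $724.98 | $8,481.43 | $0.00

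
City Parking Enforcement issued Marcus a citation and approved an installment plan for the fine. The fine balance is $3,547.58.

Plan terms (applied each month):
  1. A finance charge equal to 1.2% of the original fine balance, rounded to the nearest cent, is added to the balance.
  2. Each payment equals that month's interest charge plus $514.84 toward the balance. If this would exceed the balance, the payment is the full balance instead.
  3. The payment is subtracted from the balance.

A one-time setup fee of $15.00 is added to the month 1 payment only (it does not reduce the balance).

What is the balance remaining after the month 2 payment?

$2,517.90

# | Opening | Interest | Payment | Fee | End bal
1 | $3,547.58 | $42.57 | $557.41 | $15.00 | $3,032.74
2 | $3,032.74 | $42.57 | $557.41 | — | $2,517.90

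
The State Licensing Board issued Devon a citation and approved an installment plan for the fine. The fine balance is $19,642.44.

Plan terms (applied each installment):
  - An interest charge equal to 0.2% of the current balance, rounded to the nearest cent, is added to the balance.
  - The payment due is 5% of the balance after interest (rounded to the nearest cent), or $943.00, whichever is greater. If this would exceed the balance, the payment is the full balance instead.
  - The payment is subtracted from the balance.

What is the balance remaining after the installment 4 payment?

# | Opening | Interest | Payment | End bal
1 | $19,642.44 | $39.28 | $984.09 | $18,697.63
2 | $18,697.63 | $37.40 | $943.00 | $17,792.03
3 | $17,792.03 | $35.58 | $943.00 | $16,884.61
4 | $16,884.61 | $33.77 | $943.00 | $15,975.38

$15,975.38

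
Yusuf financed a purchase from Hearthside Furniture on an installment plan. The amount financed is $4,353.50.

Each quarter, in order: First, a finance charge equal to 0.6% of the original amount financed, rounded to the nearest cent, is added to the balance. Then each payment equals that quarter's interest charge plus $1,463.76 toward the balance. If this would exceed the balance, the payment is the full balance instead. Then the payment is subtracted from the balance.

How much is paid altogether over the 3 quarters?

$4,431.86

Quarter 1: opening $4,353.50; interest $26.12 → $4,379.62; payment $1,489.88; balance $2,889.74
Quarter 2: opening $2,889.74; interest $26.12 → $2,915.86; payment $1,489.88; balance $1,425.98
Quarter 3: opening $1,425.98; interest $26.12 → $1,452.10; payment $1,452.10; balance $0.00
Total paid: $4,431.86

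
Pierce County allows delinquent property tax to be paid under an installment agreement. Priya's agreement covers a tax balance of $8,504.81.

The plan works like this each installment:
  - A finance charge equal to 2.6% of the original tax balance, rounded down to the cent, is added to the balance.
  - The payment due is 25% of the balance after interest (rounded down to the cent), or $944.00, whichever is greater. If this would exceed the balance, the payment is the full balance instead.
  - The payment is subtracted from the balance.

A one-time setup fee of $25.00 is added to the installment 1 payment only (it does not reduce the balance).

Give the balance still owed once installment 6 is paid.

# | Opening | Interest | Payment | Fee | End bal
1 | $8,504.81 | $221.12 | $2,181.48 | $25.00 | $6,544.45
2 | $6,544.45 | $221.12 | $1,691.39 | — | $5,074.18
3 | $5,074.18 | $221.12 | $1,323.82 | — | $3,971.48
4 | $3,971.48 | $221.12 | $1,048.15 | — | $3,144.45
5 | $3,144.45 | $221.12 | $944.00 | — | $2,421.57
6 | $2,421.57 | $221.12 | $944.00 | — | $1,698.69

$1,698.69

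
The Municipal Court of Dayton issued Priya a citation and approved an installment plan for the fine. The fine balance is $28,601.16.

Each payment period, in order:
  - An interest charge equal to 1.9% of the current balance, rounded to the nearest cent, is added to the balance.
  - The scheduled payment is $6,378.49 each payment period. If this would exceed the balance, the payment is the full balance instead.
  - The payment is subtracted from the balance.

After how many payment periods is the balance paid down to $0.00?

5

Payment period 1: $28,601.16 +$543.42 interest = $29,144.58; pay $6,378.49 → $22,766.09
Payment period 2: $22,766.09 +$432.56 interest = $23,198.65; pay $6,378.49 → $16,820.16
Payment period 3: $16,820.16 +$319.58 interest = $17,139.74; pay $6,378.49 → $10,761.25
Payment period 4: $10,761.25 +$204.46 interest = $10,965.71; pay $6,378.49 → $4,587.22
Payment period 5: $4,587.22 +$87.16 interest = $4,674.38; pay $4,674.38 → $0.00
Balance reaches $0.00 in payment period 5.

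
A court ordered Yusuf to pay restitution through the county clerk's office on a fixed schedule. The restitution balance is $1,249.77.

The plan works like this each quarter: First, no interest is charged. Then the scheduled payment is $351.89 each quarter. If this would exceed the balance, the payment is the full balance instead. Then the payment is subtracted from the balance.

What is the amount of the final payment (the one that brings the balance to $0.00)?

$194.10

Quarter 1: $1,249.77 − $351.89 → $897.88
Quarter 2: $897.88 − $351.89 → $545.99
Quarter 3: $545.99 − $351.89 → $194.10
Quarter 4: $194.10 − $194.10 → $0.00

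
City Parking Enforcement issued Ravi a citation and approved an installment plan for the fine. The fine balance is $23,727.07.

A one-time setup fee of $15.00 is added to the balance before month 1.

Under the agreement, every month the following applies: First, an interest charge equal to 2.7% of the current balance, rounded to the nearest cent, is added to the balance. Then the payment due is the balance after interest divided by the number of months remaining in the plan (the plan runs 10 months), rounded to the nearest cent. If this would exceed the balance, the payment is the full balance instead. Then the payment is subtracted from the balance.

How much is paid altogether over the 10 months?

Month 1: opening $23,742.07; interest $641.04 → $24,383.11; payment $2,438.31; balance $21,944.80
Month 2: opening $21,944.80; interest $592.51 → $22,537.31; payment $2,504.15; balance $20,033.16
Month 3: opening $20,033.16; interest $540.90 → $20,574.06; payment $2,571.76; balance $18,002.30
Month 4: opening $18,002.30; interest $486.06 → $18,488.36; payment $2,641.19; balance $15,847.17
Month 5: opening $15,847.17; interest $427.87 → $16,275.04; payment $2,712.51; balance $13,562.53
Month 6: opening $13,562.53; interest $366.19 → $13,928.72; payment $2,785.74; balance $11,142.98
Month 7: opening $11,142.98; interest $300.86 → $11,443.84; payment $2,860.96; balance $8,582.88
Month 8: opening $8,582.88; interest $231.74 → $8,814.62; payment $2,938.21; balance $5,876.41
Month 9: opening $5,876.41; interest $158.66 → $6,035.07; payment $3,017.54; balance $3,017.53
Month 10: opening $3,017.53; interest $81.47 → $3,099.00; payment $3,099.00; balance $0.00
Total paid: $27,569.37

$27,569.37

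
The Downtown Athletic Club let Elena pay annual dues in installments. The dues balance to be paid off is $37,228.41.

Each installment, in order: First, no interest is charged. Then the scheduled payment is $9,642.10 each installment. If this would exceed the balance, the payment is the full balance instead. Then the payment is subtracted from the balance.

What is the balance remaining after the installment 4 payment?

$0.00

Installment 1: $37,228.41 − $9,642.10 → $27,586.31
Installment 2: $27,586.31 − $9,642.10 → $17,944.21
Installment 3: $17,944.21 − $9,642.10 → $8,302.11
Installment 4: $8,302.11 − $8,302.11 → $0.00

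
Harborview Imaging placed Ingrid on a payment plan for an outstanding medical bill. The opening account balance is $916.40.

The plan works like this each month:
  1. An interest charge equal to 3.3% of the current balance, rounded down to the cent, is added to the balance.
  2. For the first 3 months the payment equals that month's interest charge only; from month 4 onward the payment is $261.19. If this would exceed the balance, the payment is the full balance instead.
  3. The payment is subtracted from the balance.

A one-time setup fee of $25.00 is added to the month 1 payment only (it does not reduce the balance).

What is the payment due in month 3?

# | Opening | Interest | Payment | Fee | End bal
1 | $916.40 | $30.24 | $30.24 | $25.00 | $916.40
2 | $916.40 | $30.24 | $30.24 | — | $916.40
3 | $916.40 | $30.24 | $30.24 | — | $916.40

$30.24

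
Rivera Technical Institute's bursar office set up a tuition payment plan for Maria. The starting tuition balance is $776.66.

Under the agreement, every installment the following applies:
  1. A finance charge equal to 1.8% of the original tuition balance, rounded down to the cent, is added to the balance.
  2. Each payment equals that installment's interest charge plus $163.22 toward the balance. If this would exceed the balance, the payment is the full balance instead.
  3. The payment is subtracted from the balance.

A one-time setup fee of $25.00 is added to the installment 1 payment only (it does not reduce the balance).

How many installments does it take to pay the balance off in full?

5

Installment 1: $776.66 +$13.97 interest = $790.63; pay $177.19 (+ $25.00 fee) → $613.44
Installment 2: $613.44 +$13.97 interest = $627.41; pay $177.19 → $450.22
Installment 3: $450.22 +$13.97 interest = $464.19; pay $177.19 → $287.00
Installment 4: $287.00 +$13.97 interest = $300.97; pay $177.19 → $123.78
Installment 5: $123.78 +$13.97 interest = $137.75; pay $137.75 → $0.00
Balance reaches $0.00 in installment 5.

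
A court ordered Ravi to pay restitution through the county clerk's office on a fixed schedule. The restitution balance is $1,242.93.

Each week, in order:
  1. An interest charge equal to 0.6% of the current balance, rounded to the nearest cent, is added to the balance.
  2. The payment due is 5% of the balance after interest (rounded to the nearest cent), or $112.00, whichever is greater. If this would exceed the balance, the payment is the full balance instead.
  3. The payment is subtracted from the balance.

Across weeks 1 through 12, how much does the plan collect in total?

# | Opening | Interest | Payment | End bal
1 | $1,242.93 | $7.46 | $112.00 | $1,138.39
2 | $1,138.39 | $6.83 | $112.00 | $1,033.22
3 | $1,033.22 | $6.20 | $112.00 | $927.42
4 | $927.42 | $5.56 | $112.00 | $820.98
5 | $820.98 | $4.93 | $112.00 | $713.91
6 | $713.91 | $4.28 | $112.00 | $606.19
7 | $606.19 | $3.64 | $112.00 | $497.83
8 | $497.83 | $2.99 | $112.00 | $388.82
9 | $388.82 | $2.33 | $112.00 | $279.15
10 | $279.15 | $1.67 | $112.00 | $168.82
11 | $168.82 | $1.01 | $112.00 | $57.83
12 | $57.83 | $0.35 | $58.18 | $0.00
Total paid: $1,290.18

$1,290.18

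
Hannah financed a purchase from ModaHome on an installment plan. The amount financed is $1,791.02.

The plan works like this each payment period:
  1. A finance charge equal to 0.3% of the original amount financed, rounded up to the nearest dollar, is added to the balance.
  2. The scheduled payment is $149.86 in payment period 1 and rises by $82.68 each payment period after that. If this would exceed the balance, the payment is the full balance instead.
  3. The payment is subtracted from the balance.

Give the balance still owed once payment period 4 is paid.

Payment period 1: opening $1,791.02; interest $6.00 → $1,797.02; payment $149.86; balance $1,647.16
Payment period 2: opening $1,647.16; interest $6.00 → $1,653.16; payment $232.54; balance $1,420.62
Payment period 3: opening $1,420.62; interest $6.00 → $1,426.62; payment $315.22; balance $1,111.40
Payment period 4: opening $1,111.40; interest $6.00 → $1,117.40; payment $397.90; balance $719.50

$719.50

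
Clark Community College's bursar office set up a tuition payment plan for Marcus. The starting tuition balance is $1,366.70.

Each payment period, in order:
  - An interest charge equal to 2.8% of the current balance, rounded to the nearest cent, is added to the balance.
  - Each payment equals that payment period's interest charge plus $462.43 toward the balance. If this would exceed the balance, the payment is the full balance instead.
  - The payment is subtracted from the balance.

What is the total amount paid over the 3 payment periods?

# | Opening | Interest | Payment | End bal
1 | $1,366.70 | $38.27 | $500.70 | $904.27
2 | $904.27 | $25.32 | $487.75 | $441.84
3 | $441.84 | $12.37 | $454.21 | $0.00
Total paid: $1,442.66

$1,442.66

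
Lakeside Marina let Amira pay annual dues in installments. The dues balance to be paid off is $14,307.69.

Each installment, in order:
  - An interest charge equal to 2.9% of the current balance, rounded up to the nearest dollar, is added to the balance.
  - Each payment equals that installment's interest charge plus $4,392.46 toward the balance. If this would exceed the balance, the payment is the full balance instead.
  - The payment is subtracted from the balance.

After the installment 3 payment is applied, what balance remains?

Installment 1: $14,307.69 +$415.00 interest = $14,722.69; pay $4,807.46 → $9,915.23
Installment 2: $9,915.23 +$288.00 interest = $10,203.23; pay $4,680.46 → $5,522.77
Installment 3: $5,522.77 +$161.00 interest = $5,683.77; pay $4,553.46 → $1,130.31

$1,130.31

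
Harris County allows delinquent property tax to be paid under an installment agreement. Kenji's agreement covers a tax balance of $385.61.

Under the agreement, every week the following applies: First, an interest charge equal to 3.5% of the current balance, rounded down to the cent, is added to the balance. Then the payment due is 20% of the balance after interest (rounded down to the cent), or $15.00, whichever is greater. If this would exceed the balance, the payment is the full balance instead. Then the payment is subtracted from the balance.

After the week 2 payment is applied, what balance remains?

# | Opening | Interest | Payment | End bal
1 | $385.61 | $13.49 | $79.82 | $319.28
2 | $319.28 | $11.17 | $66.09 | $264.36

$264.36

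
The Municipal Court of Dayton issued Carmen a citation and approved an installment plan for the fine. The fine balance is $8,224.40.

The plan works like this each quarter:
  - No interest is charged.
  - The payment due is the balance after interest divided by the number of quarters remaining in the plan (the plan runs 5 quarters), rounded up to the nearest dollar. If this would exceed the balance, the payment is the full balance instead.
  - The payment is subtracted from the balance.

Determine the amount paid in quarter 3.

$1,645.00

Quarter 1: $8,224.40 − $1,645.00 → $6,579.40
Quarter 2: $6,579.40 − $1,645.00 → $4,934.40
Quarter 3: $4,934.40 − $1,645.00 → $3,289.40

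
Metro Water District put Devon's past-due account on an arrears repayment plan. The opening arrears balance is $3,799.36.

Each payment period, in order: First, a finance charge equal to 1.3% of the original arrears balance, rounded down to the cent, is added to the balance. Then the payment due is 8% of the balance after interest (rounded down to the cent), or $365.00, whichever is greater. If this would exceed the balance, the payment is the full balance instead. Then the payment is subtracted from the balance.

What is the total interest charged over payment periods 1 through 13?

$642.07

Payment period 1: opening $3,799.36; interest $49.39 → $3,848.75; payment $365.00; balance $3,483.75
Payment period 2: opening $3,483.75; interest $49.39 → $3,533.14; payment $365.00; balance $3,168.14
Payment period 3: opening $3,168.14; interest $49.39 → $3,217.53; payment $365.00; balance $2,852.53
Payment period 4: opening $2,852.53; interest $49.39 → $2,901.92; payment $365.00; balance $2,536.92
Payment period 5: opening $2,536.92; interest $49.39 → $2,586.31; payment $365.00; balance $2,221.31
Payment period 6: opening $2,221.31; interest $49.39 → $2,270.70; payment $365.00; balance $1,905.70
Payment period 7: opening $1,905.70; interest $49.39 → $1,955.09; payment $365.00; balance $1,590.09
Payment period 8: opening $1,590.09; interest $49.39 → $1,639.48; payment $365.00; balance $1,274.48
Payment period 9: opening $1,274.48; interest $49.39 → $1,323.87; payment $365.00; balance $958.87
Payment period 10: opening $958.87; interest $49.39 → $1,008.26; payment $365.00; balance $643.26
Payment period 11: opening $643.26; interest $49.39 → $692.65; payment $365.00; balance $327.65
Payment period 12: opening $327.65; interest $49.39 → $377.04; payment $365.00; balance $12.04
Payment period 13: opening $12.04; interest $49.39 → $61.43; payment $61.43; balance $0.00
Total interest: $49.39 + $49.39 + $49.39 + $49.39 + $49.39 + $49.39 + $49.39 + $49.39 + $49.39 + $49.39 + $49.39 + $49.39 + $49.39 = $642.07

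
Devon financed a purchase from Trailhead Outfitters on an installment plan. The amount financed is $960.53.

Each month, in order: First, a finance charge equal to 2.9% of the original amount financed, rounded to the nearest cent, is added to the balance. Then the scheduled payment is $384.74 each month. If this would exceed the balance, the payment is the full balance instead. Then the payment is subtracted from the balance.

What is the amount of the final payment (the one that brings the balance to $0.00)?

$274.63

# | Opening | Interest | Payment | End bal
1 | $960.53 | $27.86 | $384.74 | $603.65
2 | $603.65 | $27.86 | $384.74 | $246.77
3 | $246.77 | $27.86 | $274.63 | $0.00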